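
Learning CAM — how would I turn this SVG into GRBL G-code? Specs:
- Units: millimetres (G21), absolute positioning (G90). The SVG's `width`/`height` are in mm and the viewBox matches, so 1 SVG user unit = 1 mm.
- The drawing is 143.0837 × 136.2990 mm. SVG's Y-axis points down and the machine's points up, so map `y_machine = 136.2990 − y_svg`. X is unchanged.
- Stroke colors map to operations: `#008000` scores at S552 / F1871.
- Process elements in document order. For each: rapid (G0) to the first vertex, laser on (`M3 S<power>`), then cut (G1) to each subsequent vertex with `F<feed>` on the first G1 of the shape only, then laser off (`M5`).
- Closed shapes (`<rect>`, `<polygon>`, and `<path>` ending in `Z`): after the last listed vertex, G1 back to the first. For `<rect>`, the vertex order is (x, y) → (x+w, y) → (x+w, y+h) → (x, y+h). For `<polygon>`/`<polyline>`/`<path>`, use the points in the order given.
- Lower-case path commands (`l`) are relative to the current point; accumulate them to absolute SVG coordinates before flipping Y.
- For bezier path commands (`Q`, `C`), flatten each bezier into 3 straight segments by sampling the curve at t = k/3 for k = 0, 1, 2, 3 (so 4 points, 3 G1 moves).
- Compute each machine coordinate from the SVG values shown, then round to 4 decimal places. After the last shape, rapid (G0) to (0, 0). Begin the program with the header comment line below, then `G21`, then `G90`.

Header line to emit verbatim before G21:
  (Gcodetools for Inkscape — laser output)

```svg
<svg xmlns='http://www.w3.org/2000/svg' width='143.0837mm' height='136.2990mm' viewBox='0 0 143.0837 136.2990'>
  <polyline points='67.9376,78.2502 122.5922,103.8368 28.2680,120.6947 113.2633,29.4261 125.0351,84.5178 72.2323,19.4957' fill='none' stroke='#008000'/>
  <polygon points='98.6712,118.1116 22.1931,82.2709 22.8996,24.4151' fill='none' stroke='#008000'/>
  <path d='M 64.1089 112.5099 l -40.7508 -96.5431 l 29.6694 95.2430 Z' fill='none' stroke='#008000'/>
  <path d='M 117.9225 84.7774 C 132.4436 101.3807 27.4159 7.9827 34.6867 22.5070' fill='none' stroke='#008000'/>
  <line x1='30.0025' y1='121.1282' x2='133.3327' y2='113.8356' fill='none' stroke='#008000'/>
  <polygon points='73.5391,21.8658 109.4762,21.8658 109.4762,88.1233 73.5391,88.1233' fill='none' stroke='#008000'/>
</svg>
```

(Gcodetools for Inkscape — laser output)
G21
G90
G0 X67.9376 Y58.0488
M3 S552
G1 X122.5922 Y32.4622 F1871
G1 X28.2680 Y15.6043
G1 X113.2633 Y106.8729
G1 X125.0351 Y51.7812
G1 X72.2323 Y116.8033
M5
G0 X98.6712 Y18.1874
M3 S552
G1 X22.1931 Y54.0281 F1871
G1 X22.8996 Y111.8839
G1 X98.6712 Y18.1874
M5
G0 X64.1089 Y23.7891
M3 S552
G1 X23.3581 Y120.3322 F1871
G1 X53.0275 Y25.0892
G1 X64.1089 Y23.7891
M5
G0 X117.9225 Y51.5216
M3 S552
G1 X101.1809 Y63.5142 F1871
G1 X56.2618 Y100.4134
G1 X34.6867 Y113.7920
M5
G0 X30.0025 Y15.1708
M3 S552
G1 X133.3327 Y22.4634 F1871
M5
G0 X73.5391 Y114.4332
M3 S552
G1 X109.4762 Y114.4332 F1871
G1 X109.4762 Y48.1757
G1 X73.5391 Y48.1757
G1 X73.5391 Y114.4332
M5
G0 X0.0000 Y0.0000

1 u = 1 mm; y_m = 136.2990 − y.

[1] `<polyline>` open polyline, #008000→score S552 F1871: (67.9376,58.0488) → (122.5922,32.4622) → (28.2680,15.6043) → (113.2633,106.8729) → (125.0351,51.7812) → (72.2323,116.8033)

[2] `<polygon>` closed polygon, #008000→score S552 F1871: (98.6712,18.1874) → (22.1931,54.0281) → (22.8996,111.8839) → (98.6712,18.1874) (closed)

[3] `<path>` closed polygon, #008000→score S552 F1871: (64.1089,23.7891) → (23.3581,120.3322) → (53.0275,25.0892) → (64.1089,23.7891) (closed)

[4] `<path>` cubic bezier, #008000→score S552 F1871: (117.9225,51.5216) → (101.1809,63.5142) → (56.2618,100.4134) → (34.6867,113.7920)

[5] `<line>` line segment, #008000→score S552 F1871: (30.0025,15.1708) → (133.3327,22.4634)

[6] `<polygon>` rectangle, #008000→score S552 F1871: (73.5391,114.4332) → (109.4762,114.4332) → (109.4762,48.1757) → (73.5391,48.1757) → (73.5391,114.4332) (closed)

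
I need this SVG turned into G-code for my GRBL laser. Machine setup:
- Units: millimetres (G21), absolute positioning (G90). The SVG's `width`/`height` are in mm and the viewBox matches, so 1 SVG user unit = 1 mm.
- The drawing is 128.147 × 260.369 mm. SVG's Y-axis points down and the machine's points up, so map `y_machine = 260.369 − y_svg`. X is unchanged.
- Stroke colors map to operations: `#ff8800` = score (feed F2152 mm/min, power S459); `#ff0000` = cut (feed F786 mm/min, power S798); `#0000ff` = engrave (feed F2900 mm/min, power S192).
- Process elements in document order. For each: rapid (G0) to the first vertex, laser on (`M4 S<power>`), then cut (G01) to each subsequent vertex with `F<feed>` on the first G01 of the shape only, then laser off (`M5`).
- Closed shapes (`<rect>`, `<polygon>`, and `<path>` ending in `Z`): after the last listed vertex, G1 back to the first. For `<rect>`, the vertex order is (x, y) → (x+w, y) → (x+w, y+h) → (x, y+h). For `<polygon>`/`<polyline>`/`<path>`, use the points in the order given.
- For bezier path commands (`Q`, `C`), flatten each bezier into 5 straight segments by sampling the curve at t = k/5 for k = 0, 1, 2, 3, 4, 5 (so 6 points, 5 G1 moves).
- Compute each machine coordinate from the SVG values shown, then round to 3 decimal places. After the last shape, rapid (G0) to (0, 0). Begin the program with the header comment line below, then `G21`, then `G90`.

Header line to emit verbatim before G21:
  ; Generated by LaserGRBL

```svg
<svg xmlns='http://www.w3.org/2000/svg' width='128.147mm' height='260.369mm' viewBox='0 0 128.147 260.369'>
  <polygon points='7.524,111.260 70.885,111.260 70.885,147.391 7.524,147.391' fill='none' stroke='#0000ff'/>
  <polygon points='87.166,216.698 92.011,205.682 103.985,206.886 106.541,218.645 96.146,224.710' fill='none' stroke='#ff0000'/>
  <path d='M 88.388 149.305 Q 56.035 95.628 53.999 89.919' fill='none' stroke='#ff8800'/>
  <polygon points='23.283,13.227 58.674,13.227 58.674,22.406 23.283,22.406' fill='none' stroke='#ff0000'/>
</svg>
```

; Generated by LaserGRBL
G21
G90
G0 X7.524 Y149.109
M4 S192
G01 X70.885 Y149.109 F2900
G01 X70.885 Y112.978
G01 X7.524 Y112.978
G01 X7.524 Y149.109
M5
G0 X87.166 Y43.671
M4 S798
G01 X92.011 Y54.687 F786
G01 X103.985 Y53.483
G01 X106.541 Y41.724
G01 X96.146 Y35.659
G01 X87.166 Y43.671
M5
G0 X88.388 Y111.064
M4 S459
G01 X76.659 Y130.616 F2152
G01 X67.356 Y146.331
G01 X60.479 Y158.208
G01 X56.026 Y166.248
G01 X53.999 Y170.450
M5
G0 X23.283 Y247.142
M4 S798
G01 X58.674 Y247.142 F786
G01 X58.674 Y237.963
G01 X23.283 Y237.963
G01 X23.283 Y247.142
M5
G0 X0.000 Y0.000

viewBox `0 0 128.147 260.369` with mm width/height → 1 unit = 1 mm. Flip: y_m = 260.369 − y_svg.

**Shape 1** — `<polygon>` rectangle, stroke `#0000ff` → engrave (S192, F2900). Machine vertices: (7.524,149.109) → (70.885,149.109) → (70.885,112.978) → (7.524,112.978) → (7.524,149.109). Closed: final G1 returns to the first vertex.

**Shape 2** — `<polygon>` regular polygon, stroke `#ff0000` → cut (S798, F786). Machine vertices: (87.166,43.671) → (92.011,54.687) → (103.985,53.483) → (106.541,41.724) → (96.146,35.659) → (87.166,43.671). Closed: final G1 returns to the first vertex.

**Shape 3** — `<path>` quadratic bezier, stroke `#ff8800` → score (S459, F2152). Control points (SVG): P0=(88.388,149.305), P1=(56.035,95.628), P2=(53.999,89.919); sampled at t=k/5. Machine vertices: (88.388,111.064) → (76.659,130.616) → (67.356,146.331) → (60.479,158.208) → (56.026,166.248) → (53.999,170.450). Open path.

**Shape 4** — `<polygon>` rectangle, stroke `#ff0000` → cut (S798, F786). Machine vertices: (23.283,247.142) → (58.674,247.142) → (58.674,237.963) → (23.283,237.963) → (23.283,247.142). Closed: final G1 returns to the first vertex.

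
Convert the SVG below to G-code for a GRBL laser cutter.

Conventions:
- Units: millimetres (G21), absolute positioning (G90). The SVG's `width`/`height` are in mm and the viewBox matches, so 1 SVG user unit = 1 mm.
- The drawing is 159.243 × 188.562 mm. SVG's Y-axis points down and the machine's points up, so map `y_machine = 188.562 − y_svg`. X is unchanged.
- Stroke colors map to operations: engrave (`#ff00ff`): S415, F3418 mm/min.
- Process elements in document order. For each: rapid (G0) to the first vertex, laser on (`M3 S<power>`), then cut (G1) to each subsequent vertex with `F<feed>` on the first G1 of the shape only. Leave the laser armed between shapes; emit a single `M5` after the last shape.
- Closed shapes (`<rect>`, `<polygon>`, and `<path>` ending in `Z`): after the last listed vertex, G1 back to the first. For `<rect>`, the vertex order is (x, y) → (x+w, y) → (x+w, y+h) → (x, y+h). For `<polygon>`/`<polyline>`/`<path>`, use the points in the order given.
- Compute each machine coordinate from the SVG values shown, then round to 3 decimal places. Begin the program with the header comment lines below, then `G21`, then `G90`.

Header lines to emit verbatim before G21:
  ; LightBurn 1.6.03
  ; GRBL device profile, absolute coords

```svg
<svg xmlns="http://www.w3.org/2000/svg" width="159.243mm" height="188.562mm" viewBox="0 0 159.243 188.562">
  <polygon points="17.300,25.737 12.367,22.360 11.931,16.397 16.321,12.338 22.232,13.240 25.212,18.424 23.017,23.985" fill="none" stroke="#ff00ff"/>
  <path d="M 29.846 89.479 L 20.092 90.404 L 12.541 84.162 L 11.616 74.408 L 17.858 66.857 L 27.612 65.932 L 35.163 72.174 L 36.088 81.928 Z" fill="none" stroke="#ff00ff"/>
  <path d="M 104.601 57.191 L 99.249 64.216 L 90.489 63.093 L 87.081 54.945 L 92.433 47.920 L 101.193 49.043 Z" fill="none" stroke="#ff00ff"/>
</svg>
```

1 u = 1 mm; y_m = 188.562 − y.

[1] `<polygon>` regular polygon, #ff00ff→engrave S415 F3418: (17.300,162.825) → (12.367,166.202) → (11.931,172.165) → (16.321,176.224) → (22.232,175.322) → (25.212,170.138) → (23.017,164.577) → (17.300,162.825) (closed)

[2] `<path>` regular polygon, #ff00ff→engrave S415 F3418: (29.846,99.083) → (20.092,98.158) → (12.541,104.400) → (11.616,114.154) → (17.858,121.705) → (27.612,122.630) → (35.163,116.388) → (36.088,106.634) → (29.846,99.083) (closed)

[3] `<path>` regular polygon, #ff00ff→engrave S415 F3418: (104.601,131.371) → (99.249,124.346) → (90.489,125.469) → (87.081,133.617) → (92.433,140.642) → (101.193,139.519) → (104.601,131.371) (closed)

; LightBurn 1.6.03
; GRBL device profile, absolute coords
G21
G90
G0 X17.300 Y162.825
M3 S415
G1 X12.367 Y166.202 F3418
G1 X11.931 Y172.165
G1 X16.321 Y176.224
G1 X22.232 Y175.322
G1 X25.212 Y170.138
G1 X23.017 Y164.577
G1 X17.300 Y162.825
G0 X29.846 Y99.083
M3 S415
G1 X20.092 Y98.158 F3418
G1 X12.541 Y104.400
G1 X11.616 Y114.154
G1 X17.858 Y121.705
G1 X27.612 Y122.630
G1 X35.163 Y116.388
G1 X36.088 Y106.634
G1 X29.846 Y99.083
G0 X104.601 Y131.371
M3 S415
G1 X99.249 Y124.346 F3418
G1 X90.489 Y125.469
G1 X87.081 Y133.617
G1 X92.433 Y140.642
G1 X101.193 Y139.519
G1 X104.601 Y131.371
M5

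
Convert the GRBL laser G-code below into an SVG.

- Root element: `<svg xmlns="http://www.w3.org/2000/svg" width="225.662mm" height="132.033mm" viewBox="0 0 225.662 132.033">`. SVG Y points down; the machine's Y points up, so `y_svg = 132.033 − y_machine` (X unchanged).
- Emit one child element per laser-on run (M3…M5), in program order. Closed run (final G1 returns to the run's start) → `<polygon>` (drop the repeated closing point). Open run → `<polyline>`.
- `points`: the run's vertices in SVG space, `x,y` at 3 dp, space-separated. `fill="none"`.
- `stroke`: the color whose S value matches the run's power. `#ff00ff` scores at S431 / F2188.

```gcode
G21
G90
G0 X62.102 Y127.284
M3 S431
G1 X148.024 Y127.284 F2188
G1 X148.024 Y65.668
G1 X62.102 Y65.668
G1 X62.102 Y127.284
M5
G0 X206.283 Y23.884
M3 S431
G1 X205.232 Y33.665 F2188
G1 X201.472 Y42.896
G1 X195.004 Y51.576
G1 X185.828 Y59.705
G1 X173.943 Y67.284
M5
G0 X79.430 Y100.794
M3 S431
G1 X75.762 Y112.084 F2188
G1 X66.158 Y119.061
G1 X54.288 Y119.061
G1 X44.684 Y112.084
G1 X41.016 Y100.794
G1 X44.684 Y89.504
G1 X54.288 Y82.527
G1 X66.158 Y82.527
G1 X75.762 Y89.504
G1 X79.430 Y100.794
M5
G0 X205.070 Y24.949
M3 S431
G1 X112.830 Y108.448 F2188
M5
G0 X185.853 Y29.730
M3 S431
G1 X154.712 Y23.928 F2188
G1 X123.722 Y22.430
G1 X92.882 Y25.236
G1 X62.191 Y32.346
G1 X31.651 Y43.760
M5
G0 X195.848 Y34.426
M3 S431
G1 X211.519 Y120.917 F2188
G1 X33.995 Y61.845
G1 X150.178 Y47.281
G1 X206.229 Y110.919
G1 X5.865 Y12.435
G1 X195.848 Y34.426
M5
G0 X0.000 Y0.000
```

<svg xmlns="http://www.w3.org/2000/svg" width="225.662mm" height="132.033mm" viewBox="0 0 225.662 132.033">
  <polygon points="62.102,4.749 148.024,4.749 148.024,66.365 62.102,66.365" fill="none" stroke="#ff00ff"/>
  <polyline points="206.283,108.149 205.232,98.368 201.472,89.137 195.004,80.457 185.828,72.328 173.943,64.749" fill="none" stroke="#ff00ff"/>
  <polygon points="79.430,31.239 75.762,19.949 66.158,12.972 54.288,12.972 44.684,19.949 41.016,31.239 44.684,42.529 54.288,49.506 66.158,49.506 75.762,42.529" fill="none" stroke="#ff00ff"/>
  <polyline points="205.070,107.084 112.830,23.585" fill="none" stroke="#ff00ff"/>
  <polyline points="185.853,102.303 154.712,108.105 123.722,109.603 92.882,106.797 62.191,99.687 31.651,88.273" fill="none" stroke="#ff00ff"/>
  <polygon points="195.848,97.607 211.519,11.116 33.995,70.188 150.178,84.752 206.229,21.114 5.865,119.598" fill="none" stroke="#ff00ff"/>
</svg>

y_svg = 132.033 − y_m. Every run uses S431, so all elements get stroke `#ff00ff` (score).

[1] closed run; points: 62.102,4.749 148.024,4.749 148.024,66.365 62.102,66.365

[2] open run; points: 206.283,108.149 205.232,98.368 201.472,89.137 195.004,80.457 185.828,72.328 173.943,64.749

[3] closed run; points: 79.430,31.239 75.762,19.949 66.158,12.972 54.288,12.972 44.684,19.949 41.016,31.239 44.684,42.529 54.288,49.506 66.158,49.506 75.762,42.529

[4] open run; points: 205.070,107.084 112.830,23.585

[5] open run; points: 185.853,102.303 154.712,108.105 123.722,109.603 92.882,106.797 62.191,99.687 31.651,88.273

[6] closed run; points: 195.848,97.607 211.519,11.116 33.995,70.188 150.178,84.752 206.229,21.114 5.865,119.598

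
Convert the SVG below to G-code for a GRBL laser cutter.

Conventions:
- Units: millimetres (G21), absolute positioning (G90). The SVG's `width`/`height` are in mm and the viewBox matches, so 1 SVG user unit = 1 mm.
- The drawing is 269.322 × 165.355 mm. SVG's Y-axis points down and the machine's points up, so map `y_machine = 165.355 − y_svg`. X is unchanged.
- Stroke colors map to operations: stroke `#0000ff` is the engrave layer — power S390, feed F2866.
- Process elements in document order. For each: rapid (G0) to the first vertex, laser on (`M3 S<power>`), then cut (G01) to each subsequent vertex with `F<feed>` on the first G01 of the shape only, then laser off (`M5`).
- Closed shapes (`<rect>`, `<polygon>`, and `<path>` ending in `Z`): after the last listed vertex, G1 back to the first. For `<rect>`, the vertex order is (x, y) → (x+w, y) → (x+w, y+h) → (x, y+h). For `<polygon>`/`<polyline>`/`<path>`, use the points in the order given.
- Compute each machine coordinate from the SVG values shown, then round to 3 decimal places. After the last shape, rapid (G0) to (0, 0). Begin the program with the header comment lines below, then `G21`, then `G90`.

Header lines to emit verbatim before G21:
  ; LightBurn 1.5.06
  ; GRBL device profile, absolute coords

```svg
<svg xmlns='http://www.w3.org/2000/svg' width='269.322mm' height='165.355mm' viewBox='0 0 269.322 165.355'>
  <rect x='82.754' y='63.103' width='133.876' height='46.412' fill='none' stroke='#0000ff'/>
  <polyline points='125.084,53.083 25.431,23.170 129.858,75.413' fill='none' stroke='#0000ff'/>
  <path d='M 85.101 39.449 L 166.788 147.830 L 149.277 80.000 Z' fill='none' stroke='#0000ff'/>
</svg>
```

; LightBurn 1.5.06
; GRBL device profile, absolute coords
G21
G90
G0 X82.754 Y102.252
M3 S390
G01 X216.630 Y102.252 F2866
G01 X216.630 Y55.840
G01 X82.754 Y55.840
G01 X82.754 Y102.252
M5
G0 X125.084 Y112.272
M3 S390
G01 X25.431 Y142.185 F2866
G01 X129.858 Y89.942
M5
G0 X85.101 Y125.906
M3 S390
G01 X166.788 Y17.525 F2866
G01 X149.277 Y85.355
G01 X85.101 Y125.906
M5
G0 X0.000 Y0.000

viewBox `0 0 269.322 165.355` with mm width/height → 1 unit = 1 mm. Flip: y_m = 165.355 − y_svg.

**Shape 1** — `<rect>` rectangle, stroke `#0000ff` → engrave (S390, F2866). Machine vertices: (82.754,102.252) → (216.630,102.252) → (216.630,55.840) → (82.754,55.840) → (82.754,102.252). Closed: final G1 returns to the first vertex.

**Shape 2** — `<polyline>` open polyline, stroke `#0000ff` → engrave (S390, F2866). Machine vertices: (125.084,112.272) → (25.431,142.185) → (129.858,89.942). Open path.

**Shape 3** — `<path>` closed polygon, stroke `#0000ff` → engrave (S390, F2866). Machine vertices: (85.101,125.906) → (166.788,17.525) → (149.277,85.355) → (85.101,125.906). Closed: final G1 returns to the first vertex.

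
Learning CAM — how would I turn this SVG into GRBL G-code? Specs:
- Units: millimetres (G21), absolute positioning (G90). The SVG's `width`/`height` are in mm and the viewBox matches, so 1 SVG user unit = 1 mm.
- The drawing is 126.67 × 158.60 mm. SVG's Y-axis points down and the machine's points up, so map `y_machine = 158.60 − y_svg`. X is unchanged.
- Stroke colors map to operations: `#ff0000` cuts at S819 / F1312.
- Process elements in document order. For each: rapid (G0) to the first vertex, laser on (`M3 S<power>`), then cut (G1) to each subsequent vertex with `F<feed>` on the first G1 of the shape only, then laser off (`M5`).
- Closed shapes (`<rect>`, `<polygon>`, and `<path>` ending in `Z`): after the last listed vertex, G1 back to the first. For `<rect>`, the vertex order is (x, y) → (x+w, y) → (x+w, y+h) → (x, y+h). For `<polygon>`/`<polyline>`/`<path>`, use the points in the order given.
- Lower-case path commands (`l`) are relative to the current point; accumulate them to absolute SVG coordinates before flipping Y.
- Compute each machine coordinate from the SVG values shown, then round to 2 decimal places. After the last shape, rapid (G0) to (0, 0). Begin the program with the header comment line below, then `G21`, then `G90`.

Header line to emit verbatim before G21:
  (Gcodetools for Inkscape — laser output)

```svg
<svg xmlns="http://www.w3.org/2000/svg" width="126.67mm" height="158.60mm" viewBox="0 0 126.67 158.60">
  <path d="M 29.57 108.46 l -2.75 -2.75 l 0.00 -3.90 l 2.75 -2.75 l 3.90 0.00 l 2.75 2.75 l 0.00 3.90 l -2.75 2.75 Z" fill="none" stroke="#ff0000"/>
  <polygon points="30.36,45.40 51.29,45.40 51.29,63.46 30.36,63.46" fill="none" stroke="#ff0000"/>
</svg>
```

Since the viewBox matches the mm dimensions, user units are millimetres directly. The only transform is the Y-flip y_m = 158.60 − y_svg.

Shape 1 is a regular polygon drawn with `<path>`. Its stroke #ff0000 means cut at S819, F1312. After flipping Y the toolpath is (29.57,50.14) → (26.82,52.89) → (26.82,56.79) → (29.57,59.54) → (33.47,59.54) → (36.22,56.79) → (36.22,52.89) → (33.47,50.14) → (29.57,50.14), returning to the start.

Shape 2 is a rectangle drawn with `<polygon>`. Its stroke #ff0000 means cut at S819, F1312. After flipping Y the toolpath is (30.36,113.20) → (51.29,113.20) → (51.29,95.14) → (30.36,95.14) → (30.36,113.20), returning to the start.

(Gcodetools for Inkscape — laser output)
G21
G90
G0 X29.57 Y50.14
M3 S819
G1 X26.82 Y52.89 F1312
G1 X26.82 Y56.79
G1 X29.57 Y59.54
G1 X33.47 Y59.54
G1 X36.22 Y56.79
G1 X36.22 Y52.89
G1 X33.47 Y50.14
G1 X29.57 Y50.14
M5
G0 X30.36 Y113.20
M3 S819
G1 X51.29 Y113.20 F1312
G1 X51.29 Y95.14
G1 X30.36 Y95.14
G1 X30.36 Y113.20
M5
G0 X0.00 Y0.00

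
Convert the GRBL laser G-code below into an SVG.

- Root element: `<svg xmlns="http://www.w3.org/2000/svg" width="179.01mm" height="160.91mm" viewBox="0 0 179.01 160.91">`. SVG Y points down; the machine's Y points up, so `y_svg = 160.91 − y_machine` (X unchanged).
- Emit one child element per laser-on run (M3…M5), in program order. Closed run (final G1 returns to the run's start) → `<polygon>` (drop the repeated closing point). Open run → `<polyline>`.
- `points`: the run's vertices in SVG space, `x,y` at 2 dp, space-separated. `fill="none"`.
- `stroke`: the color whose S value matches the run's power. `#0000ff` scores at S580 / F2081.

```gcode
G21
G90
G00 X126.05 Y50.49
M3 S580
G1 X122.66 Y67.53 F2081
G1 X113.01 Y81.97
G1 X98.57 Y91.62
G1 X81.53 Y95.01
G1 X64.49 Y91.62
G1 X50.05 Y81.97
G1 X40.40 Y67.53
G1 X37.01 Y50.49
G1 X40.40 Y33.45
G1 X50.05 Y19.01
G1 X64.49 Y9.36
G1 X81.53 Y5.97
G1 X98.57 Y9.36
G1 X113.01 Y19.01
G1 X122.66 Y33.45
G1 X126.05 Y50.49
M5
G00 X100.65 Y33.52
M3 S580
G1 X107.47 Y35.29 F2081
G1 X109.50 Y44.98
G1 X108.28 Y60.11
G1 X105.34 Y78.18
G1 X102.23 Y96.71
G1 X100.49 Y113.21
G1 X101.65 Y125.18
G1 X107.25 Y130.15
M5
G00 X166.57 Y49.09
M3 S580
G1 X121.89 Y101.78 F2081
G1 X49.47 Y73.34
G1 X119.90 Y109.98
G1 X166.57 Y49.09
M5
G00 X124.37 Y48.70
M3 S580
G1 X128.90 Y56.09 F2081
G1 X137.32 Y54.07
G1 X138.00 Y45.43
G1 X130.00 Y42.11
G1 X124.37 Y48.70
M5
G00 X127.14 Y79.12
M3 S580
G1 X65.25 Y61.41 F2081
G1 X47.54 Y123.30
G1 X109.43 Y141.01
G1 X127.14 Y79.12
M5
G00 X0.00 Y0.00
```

<svg xmlns="http://www.w3.org/2000/svg" width="179.01mm" height="160.91mm" viewBox="0 0 179.01 160.91">
  <polygon points="126.05,110.42 122.66,93.38 113.01,78.94 98.57,69.29 81.53,65.90 64.49,69.29 50.05,78.94 40.40,93.38 37.01,110.42 40.40,127.46 50.05,141.90 64.49,151.55 81.53,154.94 98.57,151.55 113.01,141.90 122.66,127.46" fill="none" stroke="#0000ff"/>
  <polyline points="100.65,127.39 107.47,125.62 109.50,115.93 108.28,100.80 105.34,82.73 102.23,64.20 100.49,47.70 101.65,35.73 107.25,30.76" fill="none" stroke="#0000ff"/>
  <polygon points="166.57,111.82 121.89,59.13 49.47,87.57 119.90,50.93" fill="none" stroke="#0000ff"/>
  <polygon points="124.37,112.21 128.90,104.82 137.32,106.84 138.00,115.48 130.00,118.80" fill="none" stroke="#0000ff"/>
  <polygon points="127.14,81.79 65.25,99.50 47.54,37.61 109.43,19.90" fill="none" stroke="#0000ff"/>
</svg>

Machine Y-up, SVG Y-down with viewBox height 160.91, so y_svg = 160.91 − y_machine; X carries over. Every run uses S580, so all elements get stroke `#0000ff` (score).

Run 1: The run returns to its start, so emit a `<polygon>` with points (Y-flipped): 126.05,110.42 122.66,93.38 113.01,78.94 98.57,69.29 81.53,65.90 64.49,69.29 50.05,78.94 40.40,93.38 37.01,110.42 40.40,127.46 50.05,141.90 64.49,151.55 81.53,154.94 98.57,151.55 113.01,141.90 122.66,127.46.

Run 2: The run is open, so emit a `<polyline>` with points (Y-flipped): 100.65,127.39 107.47,125.62 109.50,115.93 108.28,100.80 105.34,82.73 102.23,64.20 100.49,47.70 101.65,35.73 107.25,30.76.

Run 3: The run returns to its start, so emit a `<polygon>` with points (Y-flipped): 166.57,111.82 121.89,59.13 49.47,87.57 119.90,50.93.

Run 4: The run returns to its start, so emit a `<polygon>` with points (Y-flipped): 124.37,112.21 128.90,104.82 137.32,106.84 138.00,115.48 130.00,118.80.

Run 5: The run returns to its start, so emit a `<polygon>` with points (Y-flipped): 127.14,81.79 65.25,99.50 47.54,37.61 109.43,19.90.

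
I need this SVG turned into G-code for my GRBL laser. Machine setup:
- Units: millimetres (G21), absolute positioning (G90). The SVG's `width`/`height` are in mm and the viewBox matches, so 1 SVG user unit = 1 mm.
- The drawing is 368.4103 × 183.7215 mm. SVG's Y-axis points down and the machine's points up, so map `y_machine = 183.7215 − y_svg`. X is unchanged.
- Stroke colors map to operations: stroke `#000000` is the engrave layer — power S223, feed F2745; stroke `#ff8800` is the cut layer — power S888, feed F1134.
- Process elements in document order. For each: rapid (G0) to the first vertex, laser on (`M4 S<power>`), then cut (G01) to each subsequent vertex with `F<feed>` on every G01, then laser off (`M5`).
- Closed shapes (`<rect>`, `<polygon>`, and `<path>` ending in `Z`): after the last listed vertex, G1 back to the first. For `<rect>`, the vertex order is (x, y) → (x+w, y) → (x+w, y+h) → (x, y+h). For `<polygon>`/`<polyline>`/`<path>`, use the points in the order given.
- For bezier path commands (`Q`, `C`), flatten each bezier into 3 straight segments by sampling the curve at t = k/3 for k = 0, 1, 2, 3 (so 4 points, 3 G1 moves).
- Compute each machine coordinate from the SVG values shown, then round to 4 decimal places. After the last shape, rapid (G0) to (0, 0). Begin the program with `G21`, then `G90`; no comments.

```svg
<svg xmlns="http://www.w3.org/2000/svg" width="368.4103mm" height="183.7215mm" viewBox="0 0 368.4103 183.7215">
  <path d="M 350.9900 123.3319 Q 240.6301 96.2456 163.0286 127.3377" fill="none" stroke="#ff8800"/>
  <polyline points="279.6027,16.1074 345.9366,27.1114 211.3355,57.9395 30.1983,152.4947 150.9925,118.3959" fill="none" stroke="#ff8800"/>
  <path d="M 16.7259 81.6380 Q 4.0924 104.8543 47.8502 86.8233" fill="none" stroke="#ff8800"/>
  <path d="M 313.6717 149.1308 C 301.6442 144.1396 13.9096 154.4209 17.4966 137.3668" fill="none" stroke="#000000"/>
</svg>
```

G21
G90
G0 X350.9900 Y60.3896
M4 S888
G01 X281.0566 Y71.9829 F1134
G01 X218.4028 Y70.6476 F1134
G01 X163.0286 Y56.3838 F1134
M5
G0 X279.6027 Y167.6141
M4 S888
G01 X345.9366 Y156.6101 F1134
G01 X211.3355 Y125.7820 F1134
G01 X30.1983 Y31.2268 F1134
G01 X150.9925 Y65.3256 F1134
M5
G0 X16.7259 Y102.0835
M4 S888
G01 X14.5693 Y91.1890 F1134
G01 X24.9440 Y89.4606 F1134
G01 X47.8502 Y96.8982 F1134
M5
G0 X313.6717 Y34.5907
M4 S223
G01 X230.7429 Y36.0691 F2745
G01 X90.0157 Y36.8343 F2745
G01 X17.4966 Y46.3547 F2745
M5
G0 X0.0000 Y0.0000

1 u = 1 mm; y_m = 183.7215 − y.

[1] `<path>` quadratic bezier, #ff8800→cut S888 F1134: (350.9900,60.3896) → (281.0566,71.9829) → (218.4028,70.6476) → (163.0286,56.3838)

[2] `<polyline>` open polyline, #ff8800→cut S888 F1134: (279.6027,167.6141) → (345.9366,156.6101) → (211.3355,125.7820) → (30.1983,31.2268) → (150.9925,65.3256)

[3] `<path>` quadratic bezier, #ff8800→cut S888 F1134: (16.7259,102.0835) → (14.5693,91.1890) → (24.9440,89.4606) → (47.8502,96.8982)

[4] `<path>` cubic bezier, #000000→engrave S223 F2745: (313.6717,34.5907) → (230.7429,36.0691) → (90.0157,36.8343) → (17.4966,46.3547)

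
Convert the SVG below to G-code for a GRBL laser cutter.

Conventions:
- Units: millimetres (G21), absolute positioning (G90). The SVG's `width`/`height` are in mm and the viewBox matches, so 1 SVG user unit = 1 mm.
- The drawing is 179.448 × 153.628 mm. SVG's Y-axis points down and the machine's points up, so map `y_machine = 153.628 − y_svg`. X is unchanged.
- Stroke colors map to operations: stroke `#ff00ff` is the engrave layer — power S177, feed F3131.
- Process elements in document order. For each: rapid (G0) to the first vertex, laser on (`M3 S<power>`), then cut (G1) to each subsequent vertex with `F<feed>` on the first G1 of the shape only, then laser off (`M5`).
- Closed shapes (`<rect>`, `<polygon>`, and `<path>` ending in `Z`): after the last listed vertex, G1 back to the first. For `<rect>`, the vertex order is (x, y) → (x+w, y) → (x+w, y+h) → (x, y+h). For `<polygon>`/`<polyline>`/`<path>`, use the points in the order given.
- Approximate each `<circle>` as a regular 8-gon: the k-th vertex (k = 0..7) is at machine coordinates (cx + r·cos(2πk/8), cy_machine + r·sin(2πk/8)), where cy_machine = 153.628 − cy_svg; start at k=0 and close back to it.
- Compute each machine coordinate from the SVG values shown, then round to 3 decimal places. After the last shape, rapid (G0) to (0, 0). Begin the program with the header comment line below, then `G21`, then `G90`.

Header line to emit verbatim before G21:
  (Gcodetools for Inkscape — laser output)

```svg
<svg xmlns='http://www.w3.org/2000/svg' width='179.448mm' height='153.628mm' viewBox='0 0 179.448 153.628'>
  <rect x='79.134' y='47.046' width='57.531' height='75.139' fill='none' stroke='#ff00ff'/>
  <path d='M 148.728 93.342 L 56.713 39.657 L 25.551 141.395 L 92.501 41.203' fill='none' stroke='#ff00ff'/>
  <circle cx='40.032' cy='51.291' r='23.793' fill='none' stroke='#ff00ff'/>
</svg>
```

(Gcodetools for Inkscape — laser output)
G21
G90
G0 X79.134 Y106.582
M3 S177
G1 X136.665 Y106.582 F3131
G1 X136.665 Y31.443
G1 X79.134 Y31.443
G1 X79.134 Y106.582
M5
G0 X148.728 Y60.286
M3 S177
G1 X56.713 Y113.971 F3131
G1 X25.551 Y12.233
G1 X92.501 Y112.425
M5
G0 X63.825 Y102.337
M3 S177
G1 X56.856 Y119.161 F3131
G1 X40.032 Y126.130
G1 X23.208 Y119.161
G1 X16.239 Y102.337
G1 X23.208 Y85.513
G1 X40.032 Y78.544
G1 X56.856 Y85.513
G1 X63.825 Y102.337
M5
G0 X0.000 Y0.000

viewBox `0 0 179.448 153.628` with mm width/height → 1 unit = 1 mm. Flip: y_m = 153.628 − y_svg.

**Shape 1** — `<rect>` rectangle, stroke `#ff00ff` → engrave (S177, F3131). Machine vertices: (79.134,106.582) → (136.665,106.582) → (136.665,31.443) → (79.134,31.443) → (79.134,106.582). Closed: final G1 returns to the first vertex.

**Shape 2** — `<path>` open polyline, stroke `#ff00ff` → engrave (S177, F3131). Machine vertices: (148.728,60.286) → (56.713,113.971) → (25.551,12.233) → (92.501,112.425). Open path.

**Shape 3** — `<circle>` circle, stroke `#ff00ff` → engrave (S177, F3131). Machine vertices: (63.825,102.337) → (56.856,119.161) → (40.032,126.130) → (23.208,119.161) → (16.239,102.337) → (23.208,85.513) → (40.032,78.544) → (56.856,85.513) → (63.825,102.337). Closed: final G1 returns to the first vertex.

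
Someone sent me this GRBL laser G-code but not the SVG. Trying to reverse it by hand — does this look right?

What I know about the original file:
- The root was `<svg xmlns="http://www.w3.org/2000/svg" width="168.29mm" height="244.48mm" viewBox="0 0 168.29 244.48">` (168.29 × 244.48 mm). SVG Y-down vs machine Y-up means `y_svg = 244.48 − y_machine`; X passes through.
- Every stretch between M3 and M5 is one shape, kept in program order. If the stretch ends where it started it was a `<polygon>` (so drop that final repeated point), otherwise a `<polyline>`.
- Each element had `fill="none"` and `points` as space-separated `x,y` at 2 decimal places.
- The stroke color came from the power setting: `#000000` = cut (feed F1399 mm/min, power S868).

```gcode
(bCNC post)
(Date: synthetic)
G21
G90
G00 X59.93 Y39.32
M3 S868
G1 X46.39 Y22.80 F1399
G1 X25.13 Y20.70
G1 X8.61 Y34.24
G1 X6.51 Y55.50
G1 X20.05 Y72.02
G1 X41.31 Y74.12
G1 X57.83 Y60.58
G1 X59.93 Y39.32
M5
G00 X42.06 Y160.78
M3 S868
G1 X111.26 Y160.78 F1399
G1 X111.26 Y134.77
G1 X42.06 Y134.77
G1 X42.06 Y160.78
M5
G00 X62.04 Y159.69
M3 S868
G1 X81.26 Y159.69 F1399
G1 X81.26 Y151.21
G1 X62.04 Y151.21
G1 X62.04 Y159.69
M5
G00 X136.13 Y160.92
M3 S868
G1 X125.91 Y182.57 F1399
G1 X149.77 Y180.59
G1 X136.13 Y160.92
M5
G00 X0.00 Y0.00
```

Each laser-on run becomes one SVG element. Flip Y back into SVG space with y_svg = 244.48 − y_machine. Every run uses S868, so all elements get stroke `#000000` (cut).

Run 1: The run returns to its start, so emit a `<polygon>` with points (Y-flipped): 59.93,205.16 46.39,221.68 25.13,223.78 8.61,210.24 6.51,188.98 20.05,172.46 41.31,170.36 57.83,183.90.

Run 2: The run returns to its start, so emit a `<polygon>` with points (Y-flipped): 42.06,83.70 111.26,83.70 111.26,109.71 42.06,109.71.

Run 3: The run returns to its start, so emit a `<polygon>` with points (Y-flipped): 62.04,84.79 81.26,84.79 81.26,93.27 62.04,93.27.

Run 4: The run returns to its start, so emit a `<polygon>` with points (Y-flipped): 136.13,83.56 125.91,61.91 149.77,63.89.

<svg xmlns="http://www.w3.org/2000/svg" width="168.29mm" height="244.48mm" viewBox="0 0 168.29 244.48">
  <polygon points="59.93,205.16 46.39,221.68 25.13,223.78 8.61,210.24 6.51,188.98 20.05,172.46 41.31,170.36 57.83,183.90" fill="none" stroke="#000000"/>
  <polygon points="42.06,83.70 111.26,83.70 111.26,109.71 42.06,109.71" fill="none" stroke="#000000"/>
  <polygon points="62.04,84.79 81.26,84.79 81.26,93.27 62.04,93.27" fill="none" stroke="#000000"/>
  <polygon points="136.13,83.56 125.91,61.91 149.77,63.89" fill="none" stroke="#000000"/>
</svg>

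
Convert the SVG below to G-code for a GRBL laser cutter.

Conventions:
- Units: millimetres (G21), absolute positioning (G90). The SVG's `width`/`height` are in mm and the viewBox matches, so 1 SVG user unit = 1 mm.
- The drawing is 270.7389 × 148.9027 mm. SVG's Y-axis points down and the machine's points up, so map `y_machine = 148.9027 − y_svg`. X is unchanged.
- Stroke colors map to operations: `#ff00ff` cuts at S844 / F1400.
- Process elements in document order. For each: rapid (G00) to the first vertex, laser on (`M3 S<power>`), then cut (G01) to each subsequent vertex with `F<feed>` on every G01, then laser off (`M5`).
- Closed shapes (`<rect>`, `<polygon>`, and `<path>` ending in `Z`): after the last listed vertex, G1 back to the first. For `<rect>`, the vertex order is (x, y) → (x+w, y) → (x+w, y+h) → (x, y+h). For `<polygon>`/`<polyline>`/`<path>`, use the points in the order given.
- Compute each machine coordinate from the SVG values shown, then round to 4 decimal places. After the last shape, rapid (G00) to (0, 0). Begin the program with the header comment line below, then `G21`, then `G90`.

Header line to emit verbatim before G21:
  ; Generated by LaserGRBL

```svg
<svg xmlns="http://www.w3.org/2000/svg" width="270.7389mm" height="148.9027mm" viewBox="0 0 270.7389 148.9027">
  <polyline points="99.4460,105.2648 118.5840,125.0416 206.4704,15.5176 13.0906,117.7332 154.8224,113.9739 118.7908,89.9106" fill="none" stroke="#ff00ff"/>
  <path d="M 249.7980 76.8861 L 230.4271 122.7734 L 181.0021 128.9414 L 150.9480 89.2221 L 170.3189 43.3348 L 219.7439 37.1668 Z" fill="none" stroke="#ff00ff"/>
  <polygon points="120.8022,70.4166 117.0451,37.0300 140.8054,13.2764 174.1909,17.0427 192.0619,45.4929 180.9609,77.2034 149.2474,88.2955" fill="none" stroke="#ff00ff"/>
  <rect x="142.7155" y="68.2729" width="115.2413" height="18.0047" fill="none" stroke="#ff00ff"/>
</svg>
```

1 u = 1 mm; y_m = 148.9027 − y.

[1] `<polyline>` open polyline, #ff00ff→cut S844 F1400: (99.4460,43.6379) → (118.5840,23.8611) → (206.4704,133.3851) → (13.0906,31.1695) → (154.8224,34.9288) → (118.7908,58.9921)

[2] `<path>` regular polygon, #ff00ff→cut S844 F1400: (249.7980,72.0166) → (230.4271,26.1293) → (181.0021,19.9613) → (150.9480,59.6806) → (170.3189,105.5679) → (219.7439,111.7359) → (249.7980,72.0166) (closed)

[3] `<polygon>` regular polygon, #ff00ff→cut S844 F1400: (120.8022,78.4861) → (117.0451,111.8727) → (140.8054,135.6263) → (174.1909,131.8600) → (192.0619,103.4098) → (180.9609,71.6993) → (149.2474,60.6072) → (120.8022,78.4861) (closed)

[4] `<rect>` rectangle, #ff00ff→cut S844 F1400: (142.7155,80.6298) → (257.9568,80.6298) → (257.9568,62.6251) → (142.7155,62.6251) → (142.7155,80.6298) (closed)

; Generated by LaserGRBL
G21
G90
G00 X99.4460 Y43.6379
M3 S844
G01 X118.5840 Y23.8611 F1400
G01 X206.4704 Y133.3851 F1400
G01 X13.0906 Y31.1695 F1400
G01 X154.8224 Y34.9288 F1400
G01 X118.7908 Y58.9921 F1400
M5
G00 X249.7980 Y72.0166
M3 S844
G01 X230.4271 Y26.1293 F1400
G01 X181.0021 Y19.9613 F1400
G01 X150.9480 Y59.6806 F1400
G01 X170.3189 Y105.5679 F1400
G01 X219.7439 Y111.7359 F1400
G01 X249.7980 Y72.0166 F1400
M5
G00 X120.8022 Y78.4861
M3 S844
G01 X117.0451 Y111.8727 F1400
G01 X140.8054 Y135.6263 F1400
G01 X174.1909 Y131.8600 F1400
G01 X192.0619 Y103.4098 F1400
G01 X180.9609 Y71.6993 F1400
G01 X149.2474 Y60.6072 F1400
G01 X120.8022 Y78.4861 F1400
M5
G00 X142.7155 Y80.6298
M3 S844
G01 X257.9568 Y80.6298 F1400
G01 X257.9568 Y62.6251 F1400
G01 X142.7155 Y62.6251 F1400
G01 X142.7155 Y80.6298 F1400
M5
G00 X0.0000 Y0.0000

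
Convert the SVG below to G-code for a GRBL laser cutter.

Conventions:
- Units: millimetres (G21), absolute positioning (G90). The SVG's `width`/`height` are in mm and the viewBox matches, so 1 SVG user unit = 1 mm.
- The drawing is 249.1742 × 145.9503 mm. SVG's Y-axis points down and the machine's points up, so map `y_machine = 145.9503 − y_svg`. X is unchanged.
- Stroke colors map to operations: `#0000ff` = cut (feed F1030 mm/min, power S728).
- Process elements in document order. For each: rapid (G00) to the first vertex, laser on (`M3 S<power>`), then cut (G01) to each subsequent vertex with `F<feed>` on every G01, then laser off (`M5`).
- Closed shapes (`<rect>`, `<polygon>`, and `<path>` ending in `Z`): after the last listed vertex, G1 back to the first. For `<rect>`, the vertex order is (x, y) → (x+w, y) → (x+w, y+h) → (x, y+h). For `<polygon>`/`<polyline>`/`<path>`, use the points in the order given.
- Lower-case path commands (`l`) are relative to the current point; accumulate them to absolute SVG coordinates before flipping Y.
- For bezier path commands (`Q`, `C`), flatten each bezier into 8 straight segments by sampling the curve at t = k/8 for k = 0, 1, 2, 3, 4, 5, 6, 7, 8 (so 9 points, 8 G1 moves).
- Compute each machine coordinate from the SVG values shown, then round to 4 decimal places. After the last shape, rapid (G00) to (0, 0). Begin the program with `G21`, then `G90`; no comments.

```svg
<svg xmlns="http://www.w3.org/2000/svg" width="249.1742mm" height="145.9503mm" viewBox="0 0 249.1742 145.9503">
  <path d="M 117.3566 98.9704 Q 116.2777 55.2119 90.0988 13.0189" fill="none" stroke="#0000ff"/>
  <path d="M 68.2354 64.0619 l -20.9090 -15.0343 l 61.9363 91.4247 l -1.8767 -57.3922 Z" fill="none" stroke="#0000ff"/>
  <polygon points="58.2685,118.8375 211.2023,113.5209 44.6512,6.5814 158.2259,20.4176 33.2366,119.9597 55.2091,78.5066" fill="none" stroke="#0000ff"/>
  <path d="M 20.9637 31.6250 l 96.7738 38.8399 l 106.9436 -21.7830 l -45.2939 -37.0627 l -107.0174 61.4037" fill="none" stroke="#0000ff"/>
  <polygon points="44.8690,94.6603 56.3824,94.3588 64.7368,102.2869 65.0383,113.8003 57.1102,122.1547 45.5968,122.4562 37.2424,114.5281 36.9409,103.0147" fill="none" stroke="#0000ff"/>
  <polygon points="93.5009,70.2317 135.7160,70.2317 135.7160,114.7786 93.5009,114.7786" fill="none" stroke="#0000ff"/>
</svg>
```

Since the viewBox matches the mm dimensions, user units are millimetres directly. The only transform is the Y-flip y_m = 145.9503 − y_svg.

Shape 1 is a quadratic bezier drawn with `<path>`. Its stroke #0000ff means cut at S728, F1030. After flipping Y the toolpath is (117.3566,46.9799) → (116.6947,57.8951) → (115.2484,68.7613) → (113.0177,79.5786) → (110.0027,90.3470) → (106.2033,101.0665) → (101.6195,111.7371) → (96.2513,122.3587) → (90.0988,132.9314).

Shape 2 is a closed polygon drawn with `<path>`. Its stroke #0000ff means cut at S728, F1030. After flipping Y the toolpath is (68.2354,81.8884) → (47.3264,96.9227) → (109.2627,5.4980) → (107.3860,62.8902) → (68.2354,81.8884), returning to the start.

Shape 3 is a closed polygon drawn with `<polygon>`. Its stroke #0000ff means cut at S728, F1030. After flipping Y the toolpath is (58.2685,27.1128) → (211.2023,32.4294) → (44.6512,139.3689) → (158.2259,125.5327) → (33.2366,25.9906) → (55.2091,67.4437) → (58.2685,27.1128), returning to the start.

Shape 4 is a open polyline drawn with `<path>`. Its stroke #0000ff means cut at S728, F1030. After flipping Y the toolpath is (20.9637,114.3253) → (117.7375,75.4854) → (224.6811,97.2684) → (179.3872,134.3311) → (72.3698,72.9274).

Shape 5 is a regular polygon drawn with `<polygon>`. Its stroke #0000ff means cut at S728, F1030. After flipping Y the toolpath is (44.8690,51.2900) → (56.3824,51.5915) → (64.7368,43.6634) → (65.0383,32.1500) → (57.1102,23.7956) → (45.5968,23.4941) → (37.2424,31.4222) → (36.9409,42.9356) → (44.8690,51.2900), returning to the start.

Shape 6 is a rectangle drawn with `<polygon>`. Its stroke #0000ff means cut at S728, F1030. After flipping Y the toolpath is (93.5009,75.7186) → (135.7160,75.7186) → (135.7160,31.1717) → (93.5009,31.1717) → (93.5009,75.7186), returning to the start.

G21
G90
G00 X117.3566 Y46.9799
M3 S728
G01 X116.6947 Y57.8951 F1030
G01 X115.2484 Y68.7613 F1030
G01 X113.0177 Y79.5786 F1030
G01 X110.0027 Y90.3470 F1030
G01 X106.2033 Y101.0665 F1030
G01 X101.6195 Y111.7371 F1030
G01 X96.2513 Y122.3587 F1030
G01 X90.0988 Y132.9314 F1030
M5
G00 X68.2354 Y81.8884
M3 S728
G01 X47.3264 Y96.9227 F1030
G01 X109.2627 Y5.4980 F1030
G01 X107.3860 Y62.8902 F1030
G01 X68.2354 Y81.8884 F1030
M5
G00 X58.2685 Y27.1128
M3 S728
G01 X211.2023 Y32.4294 F1030
G01 X44.6512 Y139.3689 F1030
G01 X158.2259 Y125.5327 F1030
G01 X33.2366 Y25.9906 F1030
G01 X55.2091 Y67.4437 F1030
G01 X58.2685 Y27.1128 F1030
M5
G00 X20.9637 Y114.3253
M3 S728
G01 X117.7375 Y75.4854 F1030
G01 X224.6811 Y97.2684 F1030
G01 X179.3872 Y134.3311 F1030
G01 X72.3698 Y72.9274 F1030
M5
G00 X44.8690 Y51.2900
M3 S728
G01 X56.3824 Y51.5915 F1030
G01 X64.7368 Y43.6634 F1030
G01 X65.0383 Y32.1500 F1030
G01 X57.1102 Y23.7956 F1030
G01 X45.5968 Y23.4941 F1030
G01 X37.2424 Y31.4222 F1030
G01 X36.9409 Y42.9356 F1030
G01 X44.8690 Y51.2900 F1030
M5
G00 X93.5009 Y75.7186
M3 S728
G01 X135.7160 Y75.7186 F1030
G01 X135.7160 Y31.1717 F1030
G01 X93.5009 Y31.1717 F1030
G01 X93.5009 Y75.7186 F1030
M5
G00 X0.0000 Y0.0000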